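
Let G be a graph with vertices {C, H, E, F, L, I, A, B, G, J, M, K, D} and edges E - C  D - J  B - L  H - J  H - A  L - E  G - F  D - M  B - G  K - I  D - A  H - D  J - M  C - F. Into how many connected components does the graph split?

3

Starting from I we can reach I, K. That is one component of size 2.
Starting from A we can reach A, D, H, J, M. That is one component of size 5.
Starting from B we can reach B, C, E, F, G, L. That is one component of size 6.
Total: 3 components.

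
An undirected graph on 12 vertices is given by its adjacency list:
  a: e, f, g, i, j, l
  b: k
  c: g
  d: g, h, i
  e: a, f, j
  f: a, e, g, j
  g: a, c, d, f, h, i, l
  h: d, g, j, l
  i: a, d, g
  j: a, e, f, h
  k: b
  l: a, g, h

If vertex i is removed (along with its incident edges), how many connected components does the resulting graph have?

2

With i gone, the remaining components are: {b, k}; {a, c, d, e, f, g, h, j, l}.
That is 2 components.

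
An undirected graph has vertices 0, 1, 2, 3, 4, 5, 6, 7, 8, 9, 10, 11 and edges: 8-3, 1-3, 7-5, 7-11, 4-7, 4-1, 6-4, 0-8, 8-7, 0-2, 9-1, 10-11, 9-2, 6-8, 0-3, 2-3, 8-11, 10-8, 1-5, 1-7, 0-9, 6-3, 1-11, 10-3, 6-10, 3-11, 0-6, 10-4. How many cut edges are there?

0

The edges on the cycle 0-6-10-3-0 are not bridges since each lies on that cycle.
Every edge lies on some cycle, so there are no bridges.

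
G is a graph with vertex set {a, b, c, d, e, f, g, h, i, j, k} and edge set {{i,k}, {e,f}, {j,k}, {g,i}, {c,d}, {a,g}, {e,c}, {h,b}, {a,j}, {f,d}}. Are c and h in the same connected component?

No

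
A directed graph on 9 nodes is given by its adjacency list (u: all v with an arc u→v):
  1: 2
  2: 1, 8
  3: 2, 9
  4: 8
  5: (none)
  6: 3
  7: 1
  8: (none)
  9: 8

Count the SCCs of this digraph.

8

{1, 2} are all mutually reachable — one SCC of size 2.
{3} is an SCC by itself.
{8} is an SCC by itself.
{4} is an SCC by itself.
{6} is an SCC by itself.
(and 3 more singleton SCCs)
That gives 8 strongly connected components.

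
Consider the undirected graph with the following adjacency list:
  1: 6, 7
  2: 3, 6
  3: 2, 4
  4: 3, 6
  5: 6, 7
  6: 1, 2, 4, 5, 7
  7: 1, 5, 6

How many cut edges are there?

The edges on the cycle 6-1-7-6 are not bridges since each lies on that cycle.
Every edge lies on some cycle, so there are no bridges.

0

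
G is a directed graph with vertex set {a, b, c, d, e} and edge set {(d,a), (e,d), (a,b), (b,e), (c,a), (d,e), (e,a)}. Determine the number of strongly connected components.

{a, b, d, e} are all mutually reachable — one SCC of size 4.
{c} is an SCC by itself.
That gives 2 strongly connected components.

2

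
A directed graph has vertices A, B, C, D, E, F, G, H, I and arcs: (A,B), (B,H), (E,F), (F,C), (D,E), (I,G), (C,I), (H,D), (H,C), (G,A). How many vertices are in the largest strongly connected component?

{A, B, C, D, E, F, G, H, I} are all mutually reachable — one SCC of size 9.
The largest has 9 vertices.

9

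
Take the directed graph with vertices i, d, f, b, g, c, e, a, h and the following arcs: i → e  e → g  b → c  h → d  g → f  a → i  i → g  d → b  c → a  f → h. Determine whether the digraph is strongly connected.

From d we can reach every vertex (a, b, c, d, e, f, g, h, i), and every vertex can reach d (a, b, c, d, e, f, g, h, i). So the whole graph is one strongly connected component.

Yes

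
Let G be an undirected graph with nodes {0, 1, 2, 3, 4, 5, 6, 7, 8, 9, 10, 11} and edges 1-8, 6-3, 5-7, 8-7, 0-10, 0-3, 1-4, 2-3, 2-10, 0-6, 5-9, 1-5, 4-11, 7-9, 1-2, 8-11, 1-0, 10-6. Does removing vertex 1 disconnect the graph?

Yes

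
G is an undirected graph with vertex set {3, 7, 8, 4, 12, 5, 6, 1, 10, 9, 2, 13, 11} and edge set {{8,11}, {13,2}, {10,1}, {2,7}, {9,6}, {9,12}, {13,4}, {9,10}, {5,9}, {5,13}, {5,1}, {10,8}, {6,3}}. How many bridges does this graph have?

9

The edges on the cycle 5-9-10-1-5 are not bridges since each lies on that cycle.
But removing 4 - 13 disconnects 4 from 13; removing 8 - 10 disconnects 8 from 10; removing 7 - 2 disconnects 7 from 2; removing 13 - 2 disconnects 13 from 2 — these are bridges.
In total 9 edges are bridges.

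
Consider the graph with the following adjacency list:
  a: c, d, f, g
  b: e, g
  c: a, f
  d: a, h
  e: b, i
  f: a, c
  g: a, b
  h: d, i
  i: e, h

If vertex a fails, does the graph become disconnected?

Yes

Deleting a raises the number of components from 1 to 2, so a is a cut vertex.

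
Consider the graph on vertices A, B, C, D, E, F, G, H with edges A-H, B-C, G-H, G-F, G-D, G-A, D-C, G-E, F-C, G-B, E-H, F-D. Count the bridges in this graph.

The edges on the cycle G-E-H-G are not bridges since each lies on that cycle.
Every edge lies on some cycle, so there are no bridges.

0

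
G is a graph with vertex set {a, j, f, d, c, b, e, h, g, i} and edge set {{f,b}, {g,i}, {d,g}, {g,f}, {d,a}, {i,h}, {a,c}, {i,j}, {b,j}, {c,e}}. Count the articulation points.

Removing a increases the component count from 1 to 2, so a is a cut vertex.
Removing c increases the component count from 1 to 2, so c is a cut vertex.
Removing d increases the component count from 1 to 2, so d is a cut vertex.
Likewise g, i are cut vertices.
By contrast removing f leaves 1 component; it is not a cut vertex. No other vertex is a cut vertex either.

5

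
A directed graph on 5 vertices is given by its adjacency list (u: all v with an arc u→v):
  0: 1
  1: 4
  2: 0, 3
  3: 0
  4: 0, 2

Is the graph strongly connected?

From 0 we can reach every vertex (0, 1, 2, 3, 4), and every vertex can reach 0 (0, 1, 2, 3, 4). So the whole graph is one strongly connected component.

Yes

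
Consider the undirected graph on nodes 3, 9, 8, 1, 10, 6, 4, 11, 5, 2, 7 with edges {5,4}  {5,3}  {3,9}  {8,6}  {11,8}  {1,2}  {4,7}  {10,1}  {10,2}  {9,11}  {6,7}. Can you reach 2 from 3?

No

The component containing 3 is {3, 4, 5, 6, 7, 8, 9, 11}, and 2 is not in it.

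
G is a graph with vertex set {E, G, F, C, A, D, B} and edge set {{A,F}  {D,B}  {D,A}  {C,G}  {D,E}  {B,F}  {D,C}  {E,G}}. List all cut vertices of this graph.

Removing D increases the component count from 1 to 2, so D is a cut vertex.
By contrast removing C leaves 1 component; it is not a cut vertex. No other vertex is a cut vertex either.

D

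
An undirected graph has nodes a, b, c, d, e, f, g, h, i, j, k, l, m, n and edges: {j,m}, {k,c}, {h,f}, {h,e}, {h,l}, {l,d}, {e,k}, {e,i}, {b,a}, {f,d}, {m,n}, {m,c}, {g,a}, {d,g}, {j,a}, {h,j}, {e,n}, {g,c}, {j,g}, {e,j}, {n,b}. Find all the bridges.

e-i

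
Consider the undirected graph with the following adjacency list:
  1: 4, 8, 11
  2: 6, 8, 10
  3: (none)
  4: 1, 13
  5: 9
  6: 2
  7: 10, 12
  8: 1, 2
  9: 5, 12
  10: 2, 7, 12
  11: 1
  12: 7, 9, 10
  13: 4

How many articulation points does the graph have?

Removing 1 increases the component count from 2 to 4, so 1 is a cut vertex.
Removing 2 increases the component count from 2 to 4, so 2 is a cut vertex.
Removing 4 increases the component count from 2 to 3, so 4 is a cut vertex.
Likewise 8, 9, 10, 12 are cut vertices.
By contrast removing 5 leaves 2 components; it is not a cut vertex. No other vertex is a cut vertex either.

7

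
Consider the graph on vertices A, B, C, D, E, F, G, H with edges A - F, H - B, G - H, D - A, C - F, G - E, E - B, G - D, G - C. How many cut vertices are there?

1

Removing G increases the component count from 1 to 2, so G is a cut vertex.
By contrast removing D leaves 1 component; it is not a cut vertex. No other vertex is a cut vertex either.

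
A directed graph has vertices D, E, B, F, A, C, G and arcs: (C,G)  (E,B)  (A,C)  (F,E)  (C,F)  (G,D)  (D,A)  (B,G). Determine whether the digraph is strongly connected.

Yes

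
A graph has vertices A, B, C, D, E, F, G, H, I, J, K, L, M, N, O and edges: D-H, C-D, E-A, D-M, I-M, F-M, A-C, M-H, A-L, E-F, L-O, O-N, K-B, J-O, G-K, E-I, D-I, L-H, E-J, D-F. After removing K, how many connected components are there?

3

With K gone, the remaining components are: {B}; {G}; {A, C, D, E, F, H, I, J, L, M, N, O}.
That is 3 components.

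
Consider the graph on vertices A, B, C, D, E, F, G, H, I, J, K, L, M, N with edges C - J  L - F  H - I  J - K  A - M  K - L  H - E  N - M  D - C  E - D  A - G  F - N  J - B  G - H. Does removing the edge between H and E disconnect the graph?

After removing H - E, the path H-G-A-M-N-F-L-K-J-C-D-E still connects them, so the edge is not a bridge.

No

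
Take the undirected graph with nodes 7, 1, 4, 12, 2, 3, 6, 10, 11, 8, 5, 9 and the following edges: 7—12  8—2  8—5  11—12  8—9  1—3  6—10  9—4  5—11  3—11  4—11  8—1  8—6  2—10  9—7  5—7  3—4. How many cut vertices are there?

1

Removing 8 increases the component count from 1 to 2, so 8 is a cut vertex.
By contrast removing 7 leaves 1 component; it is not a cut vertex. No other vertex is a cut vertex either.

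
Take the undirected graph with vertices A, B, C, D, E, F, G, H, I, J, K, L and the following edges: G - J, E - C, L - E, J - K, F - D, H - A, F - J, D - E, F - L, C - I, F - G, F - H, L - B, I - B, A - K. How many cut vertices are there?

Removing F increases the component count from 1 to 2, so F is a cut vertex.
By contrast removing A leaves 1 component; it is not a cut vertex. No other vertex is a cut vertex either.

1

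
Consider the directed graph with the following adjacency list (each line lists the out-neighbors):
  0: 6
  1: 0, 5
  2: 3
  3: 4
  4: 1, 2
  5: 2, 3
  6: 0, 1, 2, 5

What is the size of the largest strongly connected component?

7

{0, 1, 2, 3, 4, 5, 6} are all mutually reachable — one SCC of size 7.
The largest has 7 vertices.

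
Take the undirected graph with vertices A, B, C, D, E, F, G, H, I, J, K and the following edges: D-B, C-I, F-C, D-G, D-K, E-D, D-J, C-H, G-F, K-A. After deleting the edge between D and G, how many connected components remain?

Before removal there is 1 component.
D-G is a bridge — removing it separates D's side from G's side.
After removal: 2 components.

2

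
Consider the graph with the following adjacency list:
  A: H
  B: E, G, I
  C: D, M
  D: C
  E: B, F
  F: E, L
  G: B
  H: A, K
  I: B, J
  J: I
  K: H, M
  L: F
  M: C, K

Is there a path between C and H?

From C we can reach A, C, D, H, K, M, which includes H.

Yes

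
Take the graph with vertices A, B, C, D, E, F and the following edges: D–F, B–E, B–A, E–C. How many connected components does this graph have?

2

Starting from D we can reach D, F. That is one component of size 2.
Starting from A we can reach A, B, C, E. That is one component of size 4.
Total: 2 components.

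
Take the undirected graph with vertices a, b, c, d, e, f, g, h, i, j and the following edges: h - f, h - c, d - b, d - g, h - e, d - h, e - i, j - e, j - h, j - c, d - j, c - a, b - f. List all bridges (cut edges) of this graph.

a-c, d-g, e-i

The edges on the cycle d-b-f-h-j-d are not bridges since each lies on that cycle.
But removing d - g disconnects d from g; removing i - e disconnects i from e; removing a - c disconnects a from c — these are bridges.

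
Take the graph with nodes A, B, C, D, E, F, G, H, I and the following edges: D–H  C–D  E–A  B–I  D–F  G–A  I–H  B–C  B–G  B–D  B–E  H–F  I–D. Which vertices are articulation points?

B

Removing B increases the component count from 1 to 2, so B is a cut vertex.
By contrast removing F leaves 1 component; it is not a cut vertex. No other vertex is a cut vertex either.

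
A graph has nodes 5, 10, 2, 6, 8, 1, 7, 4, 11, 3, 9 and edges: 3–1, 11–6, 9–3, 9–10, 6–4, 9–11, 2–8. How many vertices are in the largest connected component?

7 is isolated — a component by itself.
5 is isolated — a component by itself.
Starting from 2 we can reach 2, 8. That is one component of size 2.
Starting from 1 we can reach 1, 3, 4, 6, 9, 10, 11. That is one component of size 7.
The largest has 7 vertices.

7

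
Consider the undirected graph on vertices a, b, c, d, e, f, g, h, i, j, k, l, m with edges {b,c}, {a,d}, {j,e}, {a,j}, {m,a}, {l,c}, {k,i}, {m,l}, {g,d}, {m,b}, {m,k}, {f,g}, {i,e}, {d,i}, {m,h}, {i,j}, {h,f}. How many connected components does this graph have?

Starting from a we can reach a, b, c, d, e, f, g, h, i, j, k, l, m. That is one component of size 13.
Total: 1 component.

1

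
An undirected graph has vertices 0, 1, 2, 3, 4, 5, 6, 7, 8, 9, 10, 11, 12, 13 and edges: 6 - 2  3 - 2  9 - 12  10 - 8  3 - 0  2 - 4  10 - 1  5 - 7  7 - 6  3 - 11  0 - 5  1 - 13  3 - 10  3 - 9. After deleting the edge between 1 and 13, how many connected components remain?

2

Before removal there is 1 component.
1 - 13 is a bridge — removing it separates 1's side from 13's side.
After removal: 2 components.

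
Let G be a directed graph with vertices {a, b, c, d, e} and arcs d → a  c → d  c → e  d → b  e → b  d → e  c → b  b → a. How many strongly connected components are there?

5

{c} is an SCC by itself.
{d} is an SCC by itself.
{e} is an SCC by itself.
{b} is an SCC by itself.
{a} is an SCC by itself.
That gives 5 strongly connected components.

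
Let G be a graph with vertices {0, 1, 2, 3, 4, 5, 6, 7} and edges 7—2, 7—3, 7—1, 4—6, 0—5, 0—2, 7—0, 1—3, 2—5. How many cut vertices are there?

1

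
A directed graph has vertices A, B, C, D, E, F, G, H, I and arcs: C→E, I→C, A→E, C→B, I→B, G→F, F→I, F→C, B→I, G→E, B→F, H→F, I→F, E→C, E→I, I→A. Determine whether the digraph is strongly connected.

There is no directed path from F to D, so the graph is not strongly connected.

No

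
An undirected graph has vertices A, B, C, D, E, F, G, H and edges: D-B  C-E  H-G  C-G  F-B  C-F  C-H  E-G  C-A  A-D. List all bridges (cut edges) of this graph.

none

The edges on the cycle C-A-D-B-F-C are not bridges since each lies on that cycle.
Every edge lies on some cycle, so there are no bridges.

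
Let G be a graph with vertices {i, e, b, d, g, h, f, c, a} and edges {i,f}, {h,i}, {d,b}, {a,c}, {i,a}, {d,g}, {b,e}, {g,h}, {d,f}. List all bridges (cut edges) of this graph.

The edges on the cycle d-g-h-i-f-d are not bridges since each lies on that cycle.
But removing i—a disconnects i from a; removing c—a disconnects c from a; removing b—e disconnects b from e; removing d—b disconnects d from b — these are bridges.

a-c, a-i, b-d, b-e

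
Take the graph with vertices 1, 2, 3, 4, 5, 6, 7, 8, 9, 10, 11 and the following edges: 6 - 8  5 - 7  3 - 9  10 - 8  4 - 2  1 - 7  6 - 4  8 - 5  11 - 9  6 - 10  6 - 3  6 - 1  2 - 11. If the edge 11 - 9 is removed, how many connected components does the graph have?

11 and 9 are still connected via 11-2-4-6-3-9, so the component count stays at 1.

1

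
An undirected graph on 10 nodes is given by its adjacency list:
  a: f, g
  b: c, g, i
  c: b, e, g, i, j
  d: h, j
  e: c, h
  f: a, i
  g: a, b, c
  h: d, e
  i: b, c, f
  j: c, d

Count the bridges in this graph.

0

The edges on the cycle c-b-g-c are not bridges since each lies on that cycle.
Every edge lies on some cycle, so there are no bridges.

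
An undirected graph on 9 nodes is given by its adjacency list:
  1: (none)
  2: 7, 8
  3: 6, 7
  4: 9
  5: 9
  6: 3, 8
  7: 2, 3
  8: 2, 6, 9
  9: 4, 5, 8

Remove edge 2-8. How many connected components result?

2 and 8 are still connected via 2-7-3-6-8, so the component count stays at 2.

2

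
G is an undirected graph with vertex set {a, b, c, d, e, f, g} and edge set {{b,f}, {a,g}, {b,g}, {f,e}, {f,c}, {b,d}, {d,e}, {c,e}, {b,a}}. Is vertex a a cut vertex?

Deleting a leaves 1 component (was 1) (its neighbors b, g remain connected to each other), so a is not a cut vertex.

No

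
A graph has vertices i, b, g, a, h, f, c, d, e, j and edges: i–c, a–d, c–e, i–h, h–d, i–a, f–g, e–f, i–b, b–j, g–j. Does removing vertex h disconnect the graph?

No

Deleting h leaves 1 component (was 1) (its neighbors d, i remain connected to each other), so h is not a cut vertex.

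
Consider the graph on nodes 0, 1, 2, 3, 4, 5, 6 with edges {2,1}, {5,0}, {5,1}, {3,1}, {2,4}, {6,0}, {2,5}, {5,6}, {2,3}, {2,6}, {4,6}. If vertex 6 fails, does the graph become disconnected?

No

Deleting 6 leaves 1 component (was 1) (its neighbors 0, 2, 4, 5 remain connected to each other), so 6 is not a cut vertex.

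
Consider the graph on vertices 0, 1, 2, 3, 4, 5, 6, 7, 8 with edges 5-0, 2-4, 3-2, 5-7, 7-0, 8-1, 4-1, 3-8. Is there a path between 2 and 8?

Yes

From 2 we can reach 1, 2, 3, 4, 8, which includes 8.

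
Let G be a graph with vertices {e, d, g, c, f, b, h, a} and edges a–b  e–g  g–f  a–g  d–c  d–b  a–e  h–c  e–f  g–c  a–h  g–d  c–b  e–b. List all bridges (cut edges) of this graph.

none

The edges on the cycle a-h-c-d-g-e-a are not bridges since each lies on that cycle.
Every edge lies on some cycle, so there are no bridges.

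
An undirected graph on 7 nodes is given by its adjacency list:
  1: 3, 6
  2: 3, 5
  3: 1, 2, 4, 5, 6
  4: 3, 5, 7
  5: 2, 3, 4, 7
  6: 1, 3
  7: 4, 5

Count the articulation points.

Removing 3 increases the component count from 1 to 2, so 3 is a cut vertex.
By contrast removing 2 leaves 1 component; it is not a cut vertex. No other vertex is a cut vertex either.

1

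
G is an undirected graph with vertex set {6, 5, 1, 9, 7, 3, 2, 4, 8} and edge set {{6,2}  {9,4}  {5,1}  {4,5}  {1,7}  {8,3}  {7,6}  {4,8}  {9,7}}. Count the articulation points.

4

Removing 4 increases the component count from 1 to 2, so 4 is a cut vertex.
Removing 6 increases the component count from 1 to 2, so 6 is a cut vertex.
Removing 7 increases the component count from 1 to 2, so 7 is a cut vertex.
Likewise 8 is a cut vertex.
By contrast removing 3 leaves 1 component; it is not a cut vertex. No other vertex is a cut vertex either.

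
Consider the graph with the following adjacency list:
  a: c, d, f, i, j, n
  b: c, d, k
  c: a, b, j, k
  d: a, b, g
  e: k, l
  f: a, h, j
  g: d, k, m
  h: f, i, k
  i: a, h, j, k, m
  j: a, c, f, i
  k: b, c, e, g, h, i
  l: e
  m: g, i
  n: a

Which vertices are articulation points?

Removing a increases the component count from 1 to 2, so a is a cut vertex.
Removing e increases the component count from 1 to 2, so e is a cut vertex.
Removing k increases the component count from 1 to 2, so k is a cut vertex.
By contrast removing g leaves 1 component; it is not a cut vertex. No other vertex is a cut vertex either.

a, e, k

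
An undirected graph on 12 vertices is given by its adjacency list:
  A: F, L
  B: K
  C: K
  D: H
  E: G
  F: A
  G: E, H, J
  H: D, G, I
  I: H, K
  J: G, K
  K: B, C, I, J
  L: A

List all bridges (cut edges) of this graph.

The edges on the cycle I-K-J-G-H-I are not bridges since each lies on that cycle.
But removing H-D disconnects H from D; removing K-B disconnects K from B; removing F-A disconnects F from A; removing E-G disconnects E from G — these are bridges.
In total 6 edges are bridges.

A-F, A-L, B-K, C-K, D-H, E-G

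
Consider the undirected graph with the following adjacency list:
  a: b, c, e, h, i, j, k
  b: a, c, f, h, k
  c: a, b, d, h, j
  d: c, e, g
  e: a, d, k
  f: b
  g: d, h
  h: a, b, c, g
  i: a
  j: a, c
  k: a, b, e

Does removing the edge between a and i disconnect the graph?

Removing a-i leaves no path between a and i: the component count goes from 1 to 2. So it is a bridge.

Yes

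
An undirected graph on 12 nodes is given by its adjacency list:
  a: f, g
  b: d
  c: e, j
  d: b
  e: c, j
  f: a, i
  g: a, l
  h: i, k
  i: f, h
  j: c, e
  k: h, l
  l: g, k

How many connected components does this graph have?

3

Starting from b we can reach b, d. That is one component of size 2.
Starting from c we can reach c, e, j. That is one component of size 3.
Starting from a we can reach a, f, g, h, i, k, l. That is one component of size 7.
Total: 3 components.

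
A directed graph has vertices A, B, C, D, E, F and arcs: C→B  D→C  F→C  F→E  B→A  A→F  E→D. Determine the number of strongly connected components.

1

{A, B, C, D, E, F} are all mutually reachable — one SCC of size 6.
That gives 1 strongly connected component.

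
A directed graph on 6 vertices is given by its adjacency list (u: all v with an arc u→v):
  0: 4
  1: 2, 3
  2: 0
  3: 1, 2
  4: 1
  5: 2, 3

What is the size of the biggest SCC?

5

{0, 1, 2, 3, 4} are all mutually reachable — one SCC of size 5.
{5} is an SCC by itself.
The largest has 5 vertices.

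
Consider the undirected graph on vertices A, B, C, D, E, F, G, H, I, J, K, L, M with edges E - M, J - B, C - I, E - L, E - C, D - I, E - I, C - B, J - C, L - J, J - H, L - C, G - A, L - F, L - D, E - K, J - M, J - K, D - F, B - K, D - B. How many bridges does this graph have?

The edges on the cycle E-L-J-B-K-E are not bridges since each lies on that cycle.
But removing H - J disconnects H from J; removing G - A disconnects G from A — these are bridges.
That makes 2 bridges.

2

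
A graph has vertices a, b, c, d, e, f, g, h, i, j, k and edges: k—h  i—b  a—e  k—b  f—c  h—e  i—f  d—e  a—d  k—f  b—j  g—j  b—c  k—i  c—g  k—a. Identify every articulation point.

k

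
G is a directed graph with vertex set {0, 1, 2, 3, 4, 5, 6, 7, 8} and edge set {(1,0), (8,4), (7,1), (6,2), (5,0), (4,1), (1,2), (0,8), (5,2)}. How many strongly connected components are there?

{0, 1, 4, 8} are all mutually reachable — one SCC of size 4.
{5} is an SCC by itself.
{2} is an SCC by itself.
{7} is an SCC by itself.
{6} is an SCC by itself.
(and 1 more singleton SCC)
That gives 6 strongly connected components.

6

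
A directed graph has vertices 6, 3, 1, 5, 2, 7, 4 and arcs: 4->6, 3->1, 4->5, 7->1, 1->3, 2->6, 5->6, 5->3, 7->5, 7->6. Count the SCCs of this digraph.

6

{1, 3} are all mutually reachable — one SCC of size 2.
{7} is an SCC by itself.
{4} is an SCC by itself.
{2} is an SCC by itself.
{6} is an SCC by itself.
(and 1 more singleton SCC)
That gives 6 strongly connected components.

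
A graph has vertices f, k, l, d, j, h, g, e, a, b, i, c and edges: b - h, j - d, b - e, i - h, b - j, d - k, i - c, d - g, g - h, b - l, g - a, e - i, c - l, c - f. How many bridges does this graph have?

3

The edges on the cycle b-e-i-c-l-b are not bridges since each lies on that cycle.
But removing f - c disconnects f from c; removing a - g disconnects a from g; removing d - k disconnects d from k — these are bridges.
That makes 3 bridges.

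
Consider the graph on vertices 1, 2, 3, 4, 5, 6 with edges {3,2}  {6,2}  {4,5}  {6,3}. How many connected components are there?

3

1 is isolated — a component by itself.
Starting from 4 we can reach 4, 5. That is one component of size 2.
Starting from 2 we can reach 2, 3, 6. That is one component of size 3.
Total: 3 components.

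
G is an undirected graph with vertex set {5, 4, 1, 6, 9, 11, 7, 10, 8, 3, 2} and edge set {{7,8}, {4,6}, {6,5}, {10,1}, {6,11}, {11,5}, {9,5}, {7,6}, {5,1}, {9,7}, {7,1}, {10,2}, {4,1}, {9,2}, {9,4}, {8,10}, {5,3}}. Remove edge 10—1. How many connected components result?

1

10 and 1 are still connected via 10-8-7-1, so the component count stays at 1.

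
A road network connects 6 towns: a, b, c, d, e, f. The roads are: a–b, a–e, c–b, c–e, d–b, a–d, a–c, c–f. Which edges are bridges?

c-f

The edges on the cycle a-d-b-a are not bridges since each lies on that cycle.
But removing f–c disconnects f from c — this is a bridge.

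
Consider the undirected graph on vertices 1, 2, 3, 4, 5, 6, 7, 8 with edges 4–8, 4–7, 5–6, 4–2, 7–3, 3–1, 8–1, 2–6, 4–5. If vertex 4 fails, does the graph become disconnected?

Yes

Deleting 4 raises the number of components from 1 to 2, so 4 is a cut vertex.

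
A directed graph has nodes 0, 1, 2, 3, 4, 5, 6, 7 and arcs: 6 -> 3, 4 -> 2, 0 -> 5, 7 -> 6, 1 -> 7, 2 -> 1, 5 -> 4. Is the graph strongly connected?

No

There is no directed path from 1 to 5, so the graph is not strongly connected.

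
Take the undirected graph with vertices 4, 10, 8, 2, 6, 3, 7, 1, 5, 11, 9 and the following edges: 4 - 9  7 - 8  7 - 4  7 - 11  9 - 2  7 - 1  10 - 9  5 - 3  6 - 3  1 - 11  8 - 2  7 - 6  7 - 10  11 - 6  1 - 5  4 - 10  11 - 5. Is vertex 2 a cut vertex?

Deleting 2 leaves 1 component (was 1) (its neighbors 8, 9 remain connected to each other), so 2 is not a cut vertex.

No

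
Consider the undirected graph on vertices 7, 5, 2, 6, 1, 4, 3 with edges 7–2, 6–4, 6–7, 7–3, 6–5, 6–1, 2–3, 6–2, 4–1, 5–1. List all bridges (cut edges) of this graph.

none

The edges on the cycle 6-4-1-6 are not bridges since each lies on that cycle.
Every edge lies on some cycle, so there are no bridges.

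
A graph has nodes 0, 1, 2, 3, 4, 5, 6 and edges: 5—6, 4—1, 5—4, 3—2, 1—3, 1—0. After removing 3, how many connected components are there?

With 3 gone, the remaining components are: {2}; {0, 1, 4, 5, 6}.
That is 2 components.

2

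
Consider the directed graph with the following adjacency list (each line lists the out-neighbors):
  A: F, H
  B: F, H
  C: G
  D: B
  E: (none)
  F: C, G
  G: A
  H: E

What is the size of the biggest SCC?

4

{A, C, F, G} are all mutually reachable — one SCC of size 4.
{D} is an SCC by itself.
{H} is an SCC by itself.
{B} is an SCC by itself.
{E} is an SCC by itself.
The largest has 4 vertices.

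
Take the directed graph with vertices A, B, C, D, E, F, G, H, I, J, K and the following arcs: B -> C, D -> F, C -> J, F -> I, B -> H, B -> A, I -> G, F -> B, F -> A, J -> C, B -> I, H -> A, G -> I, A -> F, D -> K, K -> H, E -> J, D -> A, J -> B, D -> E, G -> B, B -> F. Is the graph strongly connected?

No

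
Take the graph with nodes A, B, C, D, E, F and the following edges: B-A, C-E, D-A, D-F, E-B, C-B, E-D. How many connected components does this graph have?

1

Starting from A we can reach A, B, C, D, E, F. That is one component of size 6.
Total: 1 component.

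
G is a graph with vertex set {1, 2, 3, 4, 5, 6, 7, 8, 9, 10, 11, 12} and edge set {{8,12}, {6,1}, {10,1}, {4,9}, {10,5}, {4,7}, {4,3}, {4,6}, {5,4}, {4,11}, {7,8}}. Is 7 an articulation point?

Deleting 7 raises the number of components from 2 to 3, so 7 is a cut vertex.

Yes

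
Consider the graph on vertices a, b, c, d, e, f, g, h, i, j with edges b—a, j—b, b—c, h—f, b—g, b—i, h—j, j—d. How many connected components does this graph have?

e is isolated — a component by itself.
Starting from a we can reach a, b, c, d, f, g, h, i, j. That is one component of size 9.
Total: 2 components.

2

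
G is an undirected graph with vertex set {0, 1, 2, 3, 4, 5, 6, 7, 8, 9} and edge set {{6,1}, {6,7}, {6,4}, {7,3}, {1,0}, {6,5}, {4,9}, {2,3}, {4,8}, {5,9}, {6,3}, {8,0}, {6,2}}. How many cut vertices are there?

1

Removing 6 increases the component count from 1 to 2, so 6 is a cut vertex.
By contrast removing 3 leaves 1 component; it is not a cut vertex. No other vertex is a cut vertex either.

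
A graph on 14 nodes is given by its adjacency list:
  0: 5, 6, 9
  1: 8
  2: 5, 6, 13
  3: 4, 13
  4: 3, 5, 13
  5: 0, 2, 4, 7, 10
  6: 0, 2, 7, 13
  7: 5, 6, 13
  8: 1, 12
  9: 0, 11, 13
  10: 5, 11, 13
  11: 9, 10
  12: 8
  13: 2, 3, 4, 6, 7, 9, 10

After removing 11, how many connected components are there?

2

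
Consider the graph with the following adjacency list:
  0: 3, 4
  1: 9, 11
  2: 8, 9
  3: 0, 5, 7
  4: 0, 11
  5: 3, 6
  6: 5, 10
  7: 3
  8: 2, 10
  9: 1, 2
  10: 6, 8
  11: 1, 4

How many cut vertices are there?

Removing 3 increases the component count from 1 to 2, so 3 is a cut vertex.
By contrast removing 5 leaves 1 component; it is not a cut vertex. No other vertex is a cut vertex either.

1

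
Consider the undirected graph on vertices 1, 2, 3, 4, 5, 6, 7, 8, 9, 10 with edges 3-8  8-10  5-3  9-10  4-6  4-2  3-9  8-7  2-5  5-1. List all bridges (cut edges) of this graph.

The edges on the cycle 3-8-10-9-3 are not bridges since each lies on that cycle.
But removing 4-6 disconnects 4 from 6; removing 5-1 disconnects 5 from 1; removing 5-2 disconnects 5 from 2; removing 7-8 disconnects 7 from 8 — these are bridges.
In total 6 edges are bridges.

1-5, 2-4, 2-5, 3-5, 4-6, 7-8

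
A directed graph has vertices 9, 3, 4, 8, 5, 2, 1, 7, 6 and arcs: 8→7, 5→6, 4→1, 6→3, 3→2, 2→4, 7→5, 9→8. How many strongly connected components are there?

9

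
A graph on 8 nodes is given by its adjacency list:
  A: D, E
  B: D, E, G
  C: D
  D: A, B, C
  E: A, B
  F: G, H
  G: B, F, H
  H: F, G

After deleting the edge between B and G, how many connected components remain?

Before removal there is 1 component.
B-G is a bridge — removing it separates B's side from G's side.
After removal: 2 components.

2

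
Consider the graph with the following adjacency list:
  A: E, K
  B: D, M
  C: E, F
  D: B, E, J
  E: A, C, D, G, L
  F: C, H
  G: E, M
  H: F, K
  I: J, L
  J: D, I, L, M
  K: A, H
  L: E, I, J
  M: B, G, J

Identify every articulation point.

E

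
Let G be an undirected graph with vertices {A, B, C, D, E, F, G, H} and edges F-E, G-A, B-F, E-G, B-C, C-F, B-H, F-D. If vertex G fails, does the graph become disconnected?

Deleting G raises the number of components from 1 to 2, so G is a cut vertex.

Yes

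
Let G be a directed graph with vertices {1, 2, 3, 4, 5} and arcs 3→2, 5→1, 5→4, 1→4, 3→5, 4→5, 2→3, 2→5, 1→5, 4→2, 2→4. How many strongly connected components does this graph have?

1

{1, 2, 3, 4, 5} are all mutually reachable — one SCC of size 5.
That gives 1 strongly connected component.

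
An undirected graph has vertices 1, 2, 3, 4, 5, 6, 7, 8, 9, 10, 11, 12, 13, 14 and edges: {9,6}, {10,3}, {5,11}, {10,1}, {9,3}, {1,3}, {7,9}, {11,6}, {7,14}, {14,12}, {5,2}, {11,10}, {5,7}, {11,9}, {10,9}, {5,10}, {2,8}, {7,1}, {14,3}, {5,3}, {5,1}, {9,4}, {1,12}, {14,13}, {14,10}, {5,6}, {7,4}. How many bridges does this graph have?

3

The edges on the cycle 5-7-14-10-5 are not bridges since each lies on that cycle.
But removing 8-2 disconnects 8 from 2; removing 14-13 disconnects 14 from 13; removing 5-2 disconnects 5 from 2 — these are bridges.
That makes 3 bridges.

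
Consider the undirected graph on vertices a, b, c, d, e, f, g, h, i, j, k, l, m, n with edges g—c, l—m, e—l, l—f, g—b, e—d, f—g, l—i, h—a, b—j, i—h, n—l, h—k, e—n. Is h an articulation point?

Yes

Deleting h raises the number of components from 1 to 3, so h is a cut vertex.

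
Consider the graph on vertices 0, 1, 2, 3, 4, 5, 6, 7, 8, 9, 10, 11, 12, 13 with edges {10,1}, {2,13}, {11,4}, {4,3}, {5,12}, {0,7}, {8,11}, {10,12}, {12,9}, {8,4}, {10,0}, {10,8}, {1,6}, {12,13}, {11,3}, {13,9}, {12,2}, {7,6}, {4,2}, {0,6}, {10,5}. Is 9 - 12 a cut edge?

After removing 9 - 12, the path 9-13-12 still connects them, so the edge is not a bridge.

No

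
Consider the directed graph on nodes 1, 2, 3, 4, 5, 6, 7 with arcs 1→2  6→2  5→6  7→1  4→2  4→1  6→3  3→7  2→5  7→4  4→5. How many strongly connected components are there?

{1, 2, 3, 4, 5, 6, 7} are all mutually reachable — one SCC of size 7.
That gives 1 strongly connected component.

1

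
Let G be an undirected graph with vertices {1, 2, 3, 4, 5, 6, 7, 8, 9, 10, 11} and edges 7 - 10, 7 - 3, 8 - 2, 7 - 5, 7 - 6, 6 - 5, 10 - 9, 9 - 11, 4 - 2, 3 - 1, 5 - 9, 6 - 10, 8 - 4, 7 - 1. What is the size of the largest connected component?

Starting from 2 we can reach 2, 4, 8. That is one component of size 3.
Starting from 1 we can reach 1, 3, 5, 6, 7, 9, 10, 11. That is one component of size 8.
The largest has 8 vertices.

8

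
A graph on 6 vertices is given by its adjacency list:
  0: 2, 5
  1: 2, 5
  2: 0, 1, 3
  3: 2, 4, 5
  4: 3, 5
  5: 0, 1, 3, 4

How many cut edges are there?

0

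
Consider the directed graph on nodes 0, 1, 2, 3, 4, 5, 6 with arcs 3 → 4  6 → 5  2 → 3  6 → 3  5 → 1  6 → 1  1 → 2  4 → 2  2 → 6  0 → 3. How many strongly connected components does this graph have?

2

{1, 2, 3, 4, 5, 6} are all mutually reachable — one SCC of size 6.
{0} is an SCC by itself.
That gives 2 strongly connected components.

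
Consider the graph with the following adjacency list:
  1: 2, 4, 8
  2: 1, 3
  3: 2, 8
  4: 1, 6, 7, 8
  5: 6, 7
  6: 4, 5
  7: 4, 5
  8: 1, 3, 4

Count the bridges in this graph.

0

The edges on the cycle 4-6-5-7-4 are not bridges since each lies on that cycle.
Every edge lies on some cycle, so there are no bridges.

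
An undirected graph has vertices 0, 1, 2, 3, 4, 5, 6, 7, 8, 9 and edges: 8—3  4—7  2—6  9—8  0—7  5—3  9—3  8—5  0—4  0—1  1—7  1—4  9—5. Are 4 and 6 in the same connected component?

No

The component containing 4 is {0, 1, 4, 7}, and 6 is not in it.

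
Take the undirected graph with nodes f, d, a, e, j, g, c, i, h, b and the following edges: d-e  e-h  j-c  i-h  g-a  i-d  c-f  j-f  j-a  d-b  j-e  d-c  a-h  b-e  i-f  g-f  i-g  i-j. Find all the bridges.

The edges on the cycle i-j-c-d-i are not bridges since each lies on that cycle.
Every edge lies on some cycle, so there are no bridges.

none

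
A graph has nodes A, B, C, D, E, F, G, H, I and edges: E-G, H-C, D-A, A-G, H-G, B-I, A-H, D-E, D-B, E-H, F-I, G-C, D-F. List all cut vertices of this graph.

D

Removing D increases the component count from 1 to 2, so D is a cut vertex.
By contrast removing F leaves 1 component; it is not a cut vertex. No other vertex is a cut vertex either.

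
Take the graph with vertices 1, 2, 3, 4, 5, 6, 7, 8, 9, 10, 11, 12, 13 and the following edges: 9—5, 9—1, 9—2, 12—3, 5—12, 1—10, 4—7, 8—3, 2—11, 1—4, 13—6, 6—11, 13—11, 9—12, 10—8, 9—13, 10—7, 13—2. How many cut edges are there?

0

The edges on the cycle 1-4-7-10-1 are not bridges since each lies on that cycle.
Every edge lies on some cycle, so there are no bridges.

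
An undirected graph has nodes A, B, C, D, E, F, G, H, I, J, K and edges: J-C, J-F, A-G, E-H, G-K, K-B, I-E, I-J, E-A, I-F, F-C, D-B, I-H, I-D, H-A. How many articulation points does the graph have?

1

Removing I increases the component count from 1 to 2, so I is a cut vertex.
By contrast removing J leaves 1 component; it is not a cut vertex. No other vertex is a cut vertex either.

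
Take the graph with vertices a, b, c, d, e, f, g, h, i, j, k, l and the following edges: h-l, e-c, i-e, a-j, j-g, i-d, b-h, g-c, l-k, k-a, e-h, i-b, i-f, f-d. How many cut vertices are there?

Removing i increases the component count from 1 to 2, so i is a cut vertex.
By contrast removing g leaves 1 component; it is not a cut vertex. No other vertex is a cut vertex either.

1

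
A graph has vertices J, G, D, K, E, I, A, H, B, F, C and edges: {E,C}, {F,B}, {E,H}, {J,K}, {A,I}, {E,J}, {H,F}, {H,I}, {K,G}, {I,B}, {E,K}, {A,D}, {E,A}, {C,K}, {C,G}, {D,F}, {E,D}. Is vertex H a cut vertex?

No

Deleting H leaves 1 component (was 1) (its neighbors E, F, I remain connected to each other), so H is not a cut vertex.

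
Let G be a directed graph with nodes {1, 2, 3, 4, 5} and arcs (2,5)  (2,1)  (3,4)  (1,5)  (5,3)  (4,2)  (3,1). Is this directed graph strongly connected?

Yes

From 4 we can reach every vertex (1, 2, 3, 4, 5), and every vertex can reach 4 (1, 2, 3, 4, 5). So the whole graph is one strongly connected component.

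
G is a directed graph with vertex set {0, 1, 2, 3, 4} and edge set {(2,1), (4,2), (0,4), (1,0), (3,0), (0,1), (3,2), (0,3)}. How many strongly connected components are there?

1

{0, 1, 2, 3, 4} are all mutually reachable — one SCC of size 5.
That gives 1 strongly connected component.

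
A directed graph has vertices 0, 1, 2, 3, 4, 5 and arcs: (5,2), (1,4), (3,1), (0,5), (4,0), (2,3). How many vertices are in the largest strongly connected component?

6

{0, 1, 2, 3, 4, 5} are all mutually reachable — one SCC of size 6.
The largest has 6 vertices.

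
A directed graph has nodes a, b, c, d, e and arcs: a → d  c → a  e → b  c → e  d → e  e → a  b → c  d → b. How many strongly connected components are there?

1

{a, b, c, d, e} are all mutually reachable — one SCC of size 5.
That gives 1 strongly connected component.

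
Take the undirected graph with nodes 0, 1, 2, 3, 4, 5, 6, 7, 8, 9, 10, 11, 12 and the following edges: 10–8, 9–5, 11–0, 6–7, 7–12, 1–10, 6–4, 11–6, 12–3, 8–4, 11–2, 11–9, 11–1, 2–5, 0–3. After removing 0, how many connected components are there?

With 0 gone, the remaining components are: {1, 2, 3, 4, 5, 6, 7, 8, 9, 10, 11, 12}.
That is 1 component.

1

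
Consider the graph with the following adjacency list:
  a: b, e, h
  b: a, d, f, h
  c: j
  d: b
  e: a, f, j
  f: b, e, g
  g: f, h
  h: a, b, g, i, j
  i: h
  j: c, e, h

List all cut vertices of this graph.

b, h, j

Removing b increases the component count from 1 to 2, so b is a cut vertex.
Removing h increases the component count from 1 to 2, so h is a cut vertex.
Removing j increases the component count from 1 to 2, so j is a cut vertex.
By contrast removing g leaves 1 component; it is not a cut vertex. No other vertex is a cut vertex either.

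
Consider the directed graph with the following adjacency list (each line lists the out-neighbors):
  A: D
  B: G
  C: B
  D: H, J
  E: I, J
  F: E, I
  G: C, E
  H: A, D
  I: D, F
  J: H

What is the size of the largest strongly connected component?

4

{A, D, H, J} are all mutually reachable — one SCC of size 4.
{E, F, I} are all mutually reachable — one SCC of size 3.
{B, C, G} are all mutually reachable — one SCC of size 3.
The largest has 4 vertices.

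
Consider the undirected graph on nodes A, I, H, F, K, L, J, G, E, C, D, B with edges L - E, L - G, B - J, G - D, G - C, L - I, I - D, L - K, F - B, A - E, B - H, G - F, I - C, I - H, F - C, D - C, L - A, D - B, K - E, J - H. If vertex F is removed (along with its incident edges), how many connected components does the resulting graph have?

With F gone, the remaining components are: {A, B, C, D, E, G, H, I, J, K, L}.
That is 1 component.

1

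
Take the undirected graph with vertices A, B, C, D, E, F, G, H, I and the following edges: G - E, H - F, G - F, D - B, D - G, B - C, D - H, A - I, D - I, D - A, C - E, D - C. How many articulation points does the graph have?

Removing D increases the component count from 1 to 2, so D is a cut vertex.
By contrast removing C leaves 1 component; it is not a cut vertex. No other vertex is a cut vertex either.

1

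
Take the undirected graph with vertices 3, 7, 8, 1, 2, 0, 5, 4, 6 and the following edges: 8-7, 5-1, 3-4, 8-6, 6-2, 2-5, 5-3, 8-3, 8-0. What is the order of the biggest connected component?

Starting from 0 we can reach 0, 1, 2, 3, 4, 5, 6, 7, 8. That is one component of size 9.
The largest has 9 vertices.

9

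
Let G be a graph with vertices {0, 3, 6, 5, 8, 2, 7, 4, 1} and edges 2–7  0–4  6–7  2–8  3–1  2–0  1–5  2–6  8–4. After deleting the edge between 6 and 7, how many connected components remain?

2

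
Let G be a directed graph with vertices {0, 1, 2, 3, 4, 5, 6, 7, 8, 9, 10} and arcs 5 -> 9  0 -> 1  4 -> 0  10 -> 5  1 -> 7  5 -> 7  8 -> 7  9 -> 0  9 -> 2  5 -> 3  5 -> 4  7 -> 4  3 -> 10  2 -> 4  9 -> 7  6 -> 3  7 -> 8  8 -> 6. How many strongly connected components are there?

1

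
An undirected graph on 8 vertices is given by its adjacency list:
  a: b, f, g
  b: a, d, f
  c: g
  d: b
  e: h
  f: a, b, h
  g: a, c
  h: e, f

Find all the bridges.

a-g, b-d, c-g, e-h, f-h

The edges on the cycle a-f-b-a are not bridges since each lies on that cycle.
But removing b-d disconnects b from d; removing a-g disconnects a from g; removing h-e disconnects h from e; removing f-h disconnects f from h — these are bridges.
In total 5 edges are bridges.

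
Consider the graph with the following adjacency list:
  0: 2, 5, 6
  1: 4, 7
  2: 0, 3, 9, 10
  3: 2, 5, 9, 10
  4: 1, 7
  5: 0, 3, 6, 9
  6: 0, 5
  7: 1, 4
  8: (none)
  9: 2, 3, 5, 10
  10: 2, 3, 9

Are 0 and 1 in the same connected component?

No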